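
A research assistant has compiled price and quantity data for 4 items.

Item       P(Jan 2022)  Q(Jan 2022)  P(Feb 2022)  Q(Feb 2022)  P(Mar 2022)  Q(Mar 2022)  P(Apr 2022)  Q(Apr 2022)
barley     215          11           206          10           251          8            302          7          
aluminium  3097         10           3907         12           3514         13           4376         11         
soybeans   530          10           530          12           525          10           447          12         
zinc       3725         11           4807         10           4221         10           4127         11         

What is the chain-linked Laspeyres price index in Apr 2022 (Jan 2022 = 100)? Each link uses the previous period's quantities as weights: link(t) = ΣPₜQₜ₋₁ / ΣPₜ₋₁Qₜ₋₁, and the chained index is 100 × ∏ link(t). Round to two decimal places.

Link Jan 2022→Feb 2022:
ΣP(Feb 2022)Q(Jan 2022) = 206×11 + 3907×10 + 530×10 + 4807×11 = 2266 + 39070 + 5300 + 52877 = 99513
ΣP(Jan 2022)Q(Jan 2022) = 215×11 + 3097×10 + 530×10 + 3725×11 = 2365 + 30970 + 5300 + 40975 = 79610
link = 99513/79610 = 1.250006
Link Feb 2022→Mar 2022:
ΣP(Mar 2022)Q(Feb 2022) = 251×10 + 3514×12 + 525×12 + 4221×10 = 2510 + 42168 + 6300 + 42210 = 93188
ΣP(Feb 2022)Q(Feb 2022) = 206×10 + 3907×12 + 530×12 + 4807×10 = 2060 + 46884 + 6360 + 48070 = 103374
link = 93188/103374 = 0.901465
Link Mar 2022→Apr 2022:
ΣP(Apr 2022)Q(Mar 2022) = 302×8 + 4376×13 + 447×10 + 4127×10 = 2416 + 56888 + 4470 + 41270 = 105044
ΣP(Mar 2022)Q(Mar 2022) = 251×8 + 3514×13 + 525×10 + 4221×10 = 2008 + 45682 + 5250 + 42210 = 95150
link = 105044/95150 = 1.103983
Chained index = 100 × 1.250006 × 0.901465 × 1.103983 = 124.4008

124.40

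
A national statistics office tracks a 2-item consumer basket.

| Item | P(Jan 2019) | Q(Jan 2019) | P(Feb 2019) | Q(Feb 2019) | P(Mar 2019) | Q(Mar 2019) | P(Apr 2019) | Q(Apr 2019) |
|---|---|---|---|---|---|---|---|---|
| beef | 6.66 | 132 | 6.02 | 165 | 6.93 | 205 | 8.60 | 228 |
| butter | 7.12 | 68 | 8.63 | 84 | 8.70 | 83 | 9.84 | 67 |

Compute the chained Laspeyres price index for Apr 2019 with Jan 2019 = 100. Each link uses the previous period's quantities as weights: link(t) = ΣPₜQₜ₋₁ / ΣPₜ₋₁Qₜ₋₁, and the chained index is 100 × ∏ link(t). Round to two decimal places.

Link Jan 2019→Feb 2019:
ΣP(Feb 2019)Q(Jan 2019) = 6.02×132 + 8.63×68 = 794.64 + 586.84 = 1381.48
ΣP(Jan 2019)Q(Jan 2019) = 6.66×132 + 7.12×68 = 879.12 + 484.16 = 1363.28
link = 1381.48/1363.28 = 1.013350
Link Feb 2019→Mar 2019:
ΣP(Mar 2019)Q(Feb 2019) = 6.93×165 + 8.70×84 = 1143.45 + 730.8 = 1874.25
ΣP(Feb 2019)Q(Feb 2019) = 6.02×165 + 8.63×84 = 993.3 + 724.92 = 1718.22
link = 1874.25/1718.22 = 1.090809
Link Mar 2019→Apr 2019:
ΣP(Apr 2019)Q(Mar 2019) = 8.60×205 + 9.84×83 = 1763 + 816.72 = 2579.72
ΣP(Mar 2019)Q(Mar 2019) = 6.93×205 + 8.70×83 = 1420.65 + 722.1 = 2142.75
link = 2579.72/2142.75 = 1.203930
Chained index = 100 × 1.013350 × 1.090809 × 1.203930 = 133.0789

133.08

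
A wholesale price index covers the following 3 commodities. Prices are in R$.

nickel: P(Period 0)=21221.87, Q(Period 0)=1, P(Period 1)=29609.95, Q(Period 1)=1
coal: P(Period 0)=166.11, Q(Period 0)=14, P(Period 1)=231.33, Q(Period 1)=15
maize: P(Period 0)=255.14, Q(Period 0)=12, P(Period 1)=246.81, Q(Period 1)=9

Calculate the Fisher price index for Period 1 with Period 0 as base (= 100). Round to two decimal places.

Laspeyres component (base-period weights):
ΣP(Period 1)Q(Period 0) = 29609.95×1 + 231.33×14 + 246.81×12 = 29609.95 + 3238.62 + 2961.72 = 35810.29
ΣP(Period 0)Q(Period 0) = 21221.87×1 + 166.11×14 + 255.14×12 = 21221.87 + 2325.54 + 3061.68 = 26609.09
L = 35810.29 / 26609.09 × 100 = 134.5792
Paasche component (current-period weights):
ΣP(Period 1)Q(Period 1) = 29609.95×1 + 231.33×15 + 246.81×9 = 29609.95 + 3469.95 + 2221.29 = 35301.19
ΣP(Period 0)Q(Period 1) = 21221.87×1 + 166.11×15 + 255.14×9 = 21221.87 + 2491.65 + 2296.26 = 26009.78
P = 35301.19 / 26009.78 × 100 = 135.7228
Fisher = √(L × P) = √(134.5792 × 135.7228) = 135.1497

135.15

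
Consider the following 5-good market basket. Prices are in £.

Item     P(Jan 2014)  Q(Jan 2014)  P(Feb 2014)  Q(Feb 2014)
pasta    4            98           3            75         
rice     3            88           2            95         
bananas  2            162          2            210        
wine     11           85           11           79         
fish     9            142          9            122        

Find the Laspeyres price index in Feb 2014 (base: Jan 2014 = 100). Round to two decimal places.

Laspeyres price index uses base-period quantities as weights.
ΣP(Feb 2014)·Q(Jan 2014) = 3×98 + 2×88 + 2×162 + 11×85 + 9×142 = 294 + 176 + 324 + 935 + 1278 = 3007
ΣP(Jan 2014)·Q(Jan 2014) = 4×98 + 3×88 + 2×162 + 11×85 + 9×142 = 392 + 264 + 324 + 935 + 1278 = 3193
Index = 3007 / 3193 × 100 = 94.1748

94.17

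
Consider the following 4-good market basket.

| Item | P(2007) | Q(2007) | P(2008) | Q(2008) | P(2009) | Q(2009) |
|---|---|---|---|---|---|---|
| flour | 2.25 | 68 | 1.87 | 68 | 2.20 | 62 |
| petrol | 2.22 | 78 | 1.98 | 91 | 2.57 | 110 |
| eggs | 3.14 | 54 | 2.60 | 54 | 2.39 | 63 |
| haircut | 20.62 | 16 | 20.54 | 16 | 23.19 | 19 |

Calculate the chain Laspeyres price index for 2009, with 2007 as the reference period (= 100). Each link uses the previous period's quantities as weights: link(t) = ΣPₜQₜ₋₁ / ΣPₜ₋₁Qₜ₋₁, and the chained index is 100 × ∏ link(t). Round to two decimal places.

Link 2007→2008:
ΣP(2008)Q(2007) = 1.87×68 + 1.98×78 + 2.60×54 + 20.54×16 = 127.16 + 154.44 + 140.4 + 328.64 = 750.64
ΣP(2007)Q(2007) = 2.25×68 + 2.22×78 + 3.14×54 + 20.62×16 = 153 + 173.16 + 169.56 + 329.92 = 825.64
link = 750.64/825.64 = 0.909161
Link 2008→2009:
ΣP(2009)Q(2008) = 2.20×68 + 2.57×91 + 2.39×54 + 23.19×16 = 149.6 + 233.87 + 129.06 + 371.04 = 883.57
ΣP(2008)Q(2008) = 1.87×68 + 1.98×91 + 2.60×54 + 20.54×16 = 127.16 + 180.18 + 140.4 + 328.64 = 776.38
link = 883.57/776.38 = 1.138064
Chained index = 100 × 0.909161 × 1.138064 = 103.4684

103.47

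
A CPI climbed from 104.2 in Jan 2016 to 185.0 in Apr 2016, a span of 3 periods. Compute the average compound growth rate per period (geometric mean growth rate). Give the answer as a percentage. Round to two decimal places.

21.09%

Growth factor = (185.0/104.2)^(1/3) = (1.775432)^(1/3) = 1.210881
Growth rate = 1.210881 − 1 = 0.210881 = 21.0881%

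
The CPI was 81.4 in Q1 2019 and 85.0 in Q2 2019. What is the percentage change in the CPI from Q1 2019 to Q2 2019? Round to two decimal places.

Change = (85.0 − 81.4) / 81.4 × 100
       = 3.6 / 81.4 × 100 = 4.4226%

4.42%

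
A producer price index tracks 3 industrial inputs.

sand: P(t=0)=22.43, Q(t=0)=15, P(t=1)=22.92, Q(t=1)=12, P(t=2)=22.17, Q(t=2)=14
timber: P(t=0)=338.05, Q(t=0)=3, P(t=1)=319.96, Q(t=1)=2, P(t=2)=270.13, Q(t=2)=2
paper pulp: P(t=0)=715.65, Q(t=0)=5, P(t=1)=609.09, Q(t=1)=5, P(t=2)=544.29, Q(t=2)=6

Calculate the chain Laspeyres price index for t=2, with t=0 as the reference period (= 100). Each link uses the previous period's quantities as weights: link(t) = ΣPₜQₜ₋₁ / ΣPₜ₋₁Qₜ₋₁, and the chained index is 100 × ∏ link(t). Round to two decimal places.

78.60

Link t=0→t=1:
ΣP(t=1)Q(t=0) = 22.92×15 + 319.96×3 + 609.09×5 = 343.8 + 959.88 + 3045.45 = 4349.13
ΣP(t=0)Q(t=0) = 22.43×15 + 338.05×3 + 715.65×5 = 336.45 + 1014.15 + 3578.25 = 4928.85
link = 4349.13/4928.85 = 0.882382
Link t=1→t=2:
ΣP(t=2)Q(t=1) = 22.17×12 + 270.13×2 + 544.29×5 = 266.04 + 540.26 + 2721.45 = 3527.75
ΣP(t=1)Q(t=1) = 22.92×12 + 319.96×2 + 609.09×5 = 275.04 + 639.92 + 3045.45 = 3960.41
link = 3527.75/3960.41 = 0.890754
Chained index = 100 × 0.882382 × 0.890754 = 78.5985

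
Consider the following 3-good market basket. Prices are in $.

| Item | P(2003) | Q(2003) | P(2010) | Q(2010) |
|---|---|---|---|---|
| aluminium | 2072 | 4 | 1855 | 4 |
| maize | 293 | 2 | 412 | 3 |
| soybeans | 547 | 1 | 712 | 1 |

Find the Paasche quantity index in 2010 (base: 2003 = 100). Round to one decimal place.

Paasche quantity index uses current-period prices as weights.
ΣP(2010)·Q(2010) = 1855×4 + 412×3 + 712×1 = 7420 + 1236 + 712 = 9368
ΣP(2010)·Q(2003) = 1855×4 + 412×2 + 712×1 = 7420 + 824 + 712 = 8956
Index = 9368 / 8956 × 100 = 104.6003

104.6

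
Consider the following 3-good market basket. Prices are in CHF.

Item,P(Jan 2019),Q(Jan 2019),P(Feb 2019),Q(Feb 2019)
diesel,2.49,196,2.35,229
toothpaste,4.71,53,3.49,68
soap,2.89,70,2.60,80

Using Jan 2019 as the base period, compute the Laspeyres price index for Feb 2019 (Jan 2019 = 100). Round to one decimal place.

Laspeyres price index uses base-period quantities as weights.
ΣP(Feb 2019)·Q(Jan 2019) = 2.35×196 + 3.49×53 + 2.60×70 = 460.6 + 184.97 + 182 = 827.57
ΣP(Jan 2019)·Q(Jan 2019) = 2.49×196 + 4.71×53 + 2.89×70 = 488.04 + 249.63 + 202.3 = 939.97
Index = 827.57 / 939.97 × 100 = 88.0422

88.0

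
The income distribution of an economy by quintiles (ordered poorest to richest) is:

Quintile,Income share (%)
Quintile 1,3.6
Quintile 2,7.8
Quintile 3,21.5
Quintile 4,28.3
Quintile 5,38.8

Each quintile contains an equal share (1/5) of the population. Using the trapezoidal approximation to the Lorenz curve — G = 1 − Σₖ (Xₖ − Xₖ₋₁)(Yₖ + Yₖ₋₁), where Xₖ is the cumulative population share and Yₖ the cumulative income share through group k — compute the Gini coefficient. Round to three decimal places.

0.364

Cumulative income shares Yₖ: 0.0360, 0.1140, 0.3290, 0.6120, 1.0000
Σ (Xₖ−Xₖ₋₁)(Yₖ+Yₖ₋₁) = (1/5)(0.0360+0.0000) + (1/5)(0.1140+0.0360) + (1/5)(0.3290+0.1140) + (1/5)(0.6120+0.3290) + (1/5)(1.0000+0.6120)
  = 0.0072 + 0.0300 + 0.0886 + 0.1882 + 0.3224 = 0.6364
G = 1 − 0.6364 = 0.3636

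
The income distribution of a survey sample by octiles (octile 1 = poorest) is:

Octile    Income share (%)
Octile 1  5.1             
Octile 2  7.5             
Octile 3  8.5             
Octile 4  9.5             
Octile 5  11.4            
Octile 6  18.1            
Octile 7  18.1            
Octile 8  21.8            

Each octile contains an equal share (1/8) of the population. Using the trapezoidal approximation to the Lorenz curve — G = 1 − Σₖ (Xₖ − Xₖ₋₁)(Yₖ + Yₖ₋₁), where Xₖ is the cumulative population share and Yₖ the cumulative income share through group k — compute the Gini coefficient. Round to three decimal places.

0.251

Cumulative income shares Yₖ: 0.0510, 0.1260, 0.2110, 0.3060, 0.4200, 0.6010, 0.7820, 1.0000
Σ (Xₖ−Xₖ₋₁)(Yₖ+Yₖ₋₁) = (1/8)(0.0510+0.0000) + (1/8)(0.1260+0.0510) + (1/8)(0.2110+0.1260) + (1/8)(0.3060+0.2110) + (1/8)(0.4200+0.3060) + (1/8)(0.6010+0.4200) + (1/8)(0.7820+0.6010) + (1/8)(1.0000+0.7820)
  = 0.0064 + 0.0221 + 0.0421 + 0.0646 + 0.0908 + 0.1276 + 0.1729 + 0.2228 = 0.7493
G = 1 − 0.7493 = 0.2507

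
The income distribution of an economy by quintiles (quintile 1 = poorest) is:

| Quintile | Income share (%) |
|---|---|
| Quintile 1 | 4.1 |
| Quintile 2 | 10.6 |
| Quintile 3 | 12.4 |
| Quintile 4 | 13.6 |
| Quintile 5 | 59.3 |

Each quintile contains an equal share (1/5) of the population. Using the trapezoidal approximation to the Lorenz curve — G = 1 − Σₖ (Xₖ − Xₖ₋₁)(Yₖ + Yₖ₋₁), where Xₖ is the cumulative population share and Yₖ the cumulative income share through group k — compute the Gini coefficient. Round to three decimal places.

Cumulative income shares Yₖ: 0.0410, 0.1470, 0.2710, 0.4070, 1.0000
Σ (Xₖ−Xₖ₋₁)(Yₖ+Yₖ₋₁) = (1/5)(0.0410+0.0000) + (1/5)(0.1470+0.0410) + (1/5)(0.2710+0.1470) + (1/5)(0.4070+0.2710) + (1/5)(1.0000+0.4070)
  = 0.0082 + 0.0376 + 0.0836 + 0.1356 + 0.2814 = 0.5464
G = 1 − 0.5464 = 0.4536

0.454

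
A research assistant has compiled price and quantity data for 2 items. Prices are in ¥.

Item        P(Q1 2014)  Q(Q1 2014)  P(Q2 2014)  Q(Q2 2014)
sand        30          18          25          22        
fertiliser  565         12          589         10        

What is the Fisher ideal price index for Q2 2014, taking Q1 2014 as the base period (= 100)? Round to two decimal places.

Laspeyres component (base-period weights):
ΣP(Q2 2014)Q(Q1 2014) = 25×18 + 589×12 = 450 + 7068 = 7518
ΣP(Q1 2014)Q(Q1 2014) = 30×18 + 565×12 = 540 + 6780 = 7320
L = 7518 / 7320 × 100 = 102.7049
Paasche component (current-period weights):
ΣP(Q2 2014)Q(Q2 2014) = 25×22 + 589×10 = 550 + 5890 = 6440
ΣP(Q1 2014)Q(Q2 2014) = 30×22 + 565×10 = 660 + 5650 = 6310
P = 6440 / 6310 × 100 = 102.0602
Fisher = √(L × P) = √(102.7049 × 102.0602) = 102.3821

102.38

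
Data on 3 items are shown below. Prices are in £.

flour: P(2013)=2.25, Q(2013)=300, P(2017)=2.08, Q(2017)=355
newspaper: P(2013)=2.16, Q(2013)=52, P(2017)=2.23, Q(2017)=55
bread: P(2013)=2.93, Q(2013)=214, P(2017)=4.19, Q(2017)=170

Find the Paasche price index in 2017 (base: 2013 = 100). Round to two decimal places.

Paasche price index uses current-period quantities as weights.
ΣP(2017)·Q(2017) = 2.08×355 + 2.23×55 + 4.19×170 = 738.4 + 122.65 + 712.3 = 1573.35
ΣP(2013)·Q(2017) = 2.25×355 + 2.16×55 + 2.93×170 = 798.75 + 118.8 + 498.1 = 1415.65
Index = 1573.35 / 1415.65 × 100 = 111.1398

111.14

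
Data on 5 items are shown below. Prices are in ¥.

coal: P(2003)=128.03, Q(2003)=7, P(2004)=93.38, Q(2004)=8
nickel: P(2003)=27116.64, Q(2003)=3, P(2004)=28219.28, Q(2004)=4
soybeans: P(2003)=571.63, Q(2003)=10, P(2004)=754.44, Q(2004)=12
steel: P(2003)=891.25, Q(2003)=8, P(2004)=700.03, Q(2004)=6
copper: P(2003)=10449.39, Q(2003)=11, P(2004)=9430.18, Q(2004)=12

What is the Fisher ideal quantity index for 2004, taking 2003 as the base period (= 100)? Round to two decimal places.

118.18

Laspeyres component (base-period weights):
ΣP(2003)Q(2004) = 128.03×8 + 27116.64×4 + 571.63×12 + 891.25×6 + 10449.39×12 = 1024.24 + 108466.56 + 6859.56 + 5347.5 + 125392.68 = 247090.54
ΣP(2003)Q(2003) = 128.03×7 + 27116.64×3 + 571.63×10 + 891.25×8 + 10449.39×11 = 896.21 + 81349.92 + 5716.3 + 7130 + 114943.29 = 210035.72
L = 247090.54 / 210035.72 × 100 = 117.6422
Paasche component (current-period weights):
ΣP(2004)Q(2004) = 93.38×8 + 28219.28×4 + 754.44×12 + 700.03×6 + 9430.18×12 = 747.04 + 112877.12 + 9053.28 + 4200.18 + 113162.16 = 240039.78
ΣP(2004)Q(2003) = 93.38×7 + 28219.28×3 + 754.44×10 + 700.03×8 + 9430.18×11 = 653.66 + 84657.84 + 7544.4 + 5600.24 + 103731.98 = 202188.12
P = 240039.78 / 202188.12 × 100 = 118.7210
Fisher = √(L × P) = √(117.6422 × 118.7210) = 118.1804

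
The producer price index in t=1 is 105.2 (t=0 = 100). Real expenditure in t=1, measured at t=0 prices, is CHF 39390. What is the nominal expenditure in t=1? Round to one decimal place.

41438.3

Nominal = Real × (Index/100) = 39390 × (105.2/100)
        = 39390 × 1.052 = 41438.2800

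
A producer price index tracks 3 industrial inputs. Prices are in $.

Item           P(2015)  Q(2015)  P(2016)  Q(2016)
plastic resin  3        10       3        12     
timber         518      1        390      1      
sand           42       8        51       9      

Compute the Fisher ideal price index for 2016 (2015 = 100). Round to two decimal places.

Laspeyres component (base-period weights):
ΣP(2016)Q(2015) = 3×10 + 390×1 + 51×8 = 30 + 390 + 408 = 828
ΣP(2015)Q(2015) = 3×10 + 518×1 + 42×8 = 30 + 518 + 336 = 884
L = 828 / 884 × 100 = 93.6652
Paasche component (current-period weights):
ΣP(2016)Q(2016) = 3×12 + 390×1 + 51×9 = 36 + 390 + 459 = 885
ΣP(2015)Q(2016) = 3×12 + 518×1 + 42×9 = 36 + 518 + 378 = 932
P = 885 / 932 × 100 = 94.9571
Fisher = √(L × P) = √(93.6652 × 94.9571) = 94.3089

94.31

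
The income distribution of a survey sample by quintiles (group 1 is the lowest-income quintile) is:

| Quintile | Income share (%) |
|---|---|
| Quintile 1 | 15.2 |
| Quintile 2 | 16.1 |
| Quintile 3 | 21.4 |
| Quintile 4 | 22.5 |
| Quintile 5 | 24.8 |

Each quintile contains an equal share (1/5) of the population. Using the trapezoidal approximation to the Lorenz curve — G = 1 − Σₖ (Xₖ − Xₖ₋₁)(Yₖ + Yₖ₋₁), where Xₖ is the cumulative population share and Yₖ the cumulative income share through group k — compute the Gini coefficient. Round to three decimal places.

0.102

Cumulative income shares Yₖ: 0.1520, 0.3130, 0.5270, 0.7520, 1.0000
Σ (Xₖ−Xₖ₋₁)(Yₖ+Yₖ₋₁) = (1/5)(0.1520+0.0000) + (1/5)(0.3130+0.1520) + (1/5)(0.5270+0.3130) + (1/5)(0.7520+0.5270) + (1/5)(1.0000+0.7520)
  = 0.0304 + 0.0930 + 0.1680 + 0.2558 + 0.3504 = 0.8976
G = 1 − 0.8976 = 0.1024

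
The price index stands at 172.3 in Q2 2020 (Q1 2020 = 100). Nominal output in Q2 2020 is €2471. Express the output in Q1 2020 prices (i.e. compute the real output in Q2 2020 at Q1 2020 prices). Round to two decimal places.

1434.13

Real = Nominal ÷ (Index/100) = 2471 ÷ (172.3/100)
     = 2471 ÷ 1.723 = 1434.1265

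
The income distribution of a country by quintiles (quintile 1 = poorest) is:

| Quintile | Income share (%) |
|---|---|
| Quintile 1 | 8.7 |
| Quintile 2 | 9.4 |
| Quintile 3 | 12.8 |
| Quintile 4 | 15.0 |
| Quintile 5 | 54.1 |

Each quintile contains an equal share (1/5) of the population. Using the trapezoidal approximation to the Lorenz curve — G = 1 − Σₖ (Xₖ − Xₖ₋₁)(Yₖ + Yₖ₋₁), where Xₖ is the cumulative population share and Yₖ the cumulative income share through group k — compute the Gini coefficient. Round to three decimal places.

Cumulative income shares Yₖ: 0.0870, 0.1810, 0.3090, 0.4590, 1.0000
Σ (Xₖ−Xₖ₋₁)(Yₖ+Yₖ₋₁) = (1/5)(0.0870+0.0000) + (1/5)(0.1810+0.0870) + (1/5)(0.3090+0.1810) + (1/5)(0.4590+0.3090) + (1/5)(1.0000+0.4590)
  = 0.0174 + 0.0536 + 0.0980 + 0.1536 + 0.2918 = 0.6144
G = 1 − 0.6144 = 0.3856

0.386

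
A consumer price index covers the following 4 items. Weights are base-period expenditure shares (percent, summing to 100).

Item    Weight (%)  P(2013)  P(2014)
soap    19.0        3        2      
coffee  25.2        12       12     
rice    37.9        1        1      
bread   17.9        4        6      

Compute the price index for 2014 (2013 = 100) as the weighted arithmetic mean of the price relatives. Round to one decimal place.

soap: 19.0 × (2/3) = 19.0 × 0.666667 = 12.6667
coffee: 25.2 × (12/12) = 25.2 × 1.000000 = 25.2000
rice: 37.9 × (1/1) = 37.9 × 1.000000 = 37.9000
bread: 17.9 × (6/4) = 17.9 × 1.500000 = 26.8500
Index = Σ wᵢ·(p₁ᵢ/p₀ᵢ) = 12.6667 + 25.2000 + 37.9000 + 26.8500 = 102.6167

102.6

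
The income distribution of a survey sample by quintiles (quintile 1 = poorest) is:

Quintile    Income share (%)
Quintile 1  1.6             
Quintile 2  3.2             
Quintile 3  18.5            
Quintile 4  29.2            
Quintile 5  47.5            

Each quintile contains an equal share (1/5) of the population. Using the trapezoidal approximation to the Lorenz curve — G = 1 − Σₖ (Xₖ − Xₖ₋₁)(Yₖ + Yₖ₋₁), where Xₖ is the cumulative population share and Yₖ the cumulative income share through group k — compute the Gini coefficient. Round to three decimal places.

Cumulative income shares Yₖ: 0.0160, 0.0480, 0.2330, 0.5250, 1.0000
Σ (Xₖ−Xₖ₋₁)(Yₖ+Yₖ₋₁) = (1/5)(0.0160+0.0000) + (1/5)(0.0480+0.0160) + (1/5)(0.2330+0.0480) + (1/5)(0.5250+0.2330) + (1/5)(1.0000+0.5250)
  = 0.0032 + 0.0128 + 0.0562 + 0.1516 + 0.3050 = 0.5288
G = 1 − 0.5288 = 0.4712

0.471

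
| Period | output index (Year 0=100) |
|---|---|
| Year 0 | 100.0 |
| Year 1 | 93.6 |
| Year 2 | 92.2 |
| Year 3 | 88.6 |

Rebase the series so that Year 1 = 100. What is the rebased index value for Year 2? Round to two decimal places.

98.50

Rebased(Year 2) = 92.2 / 93.6 × 100 = 98.5043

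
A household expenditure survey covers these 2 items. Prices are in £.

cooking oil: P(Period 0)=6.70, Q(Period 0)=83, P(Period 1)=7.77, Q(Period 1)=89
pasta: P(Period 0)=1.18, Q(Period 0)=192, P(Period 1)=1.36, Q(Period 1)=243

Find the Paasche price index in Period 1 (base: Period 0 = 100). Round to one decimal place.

115.7

Paasche price index uses current-period quantities as weights.
ΣP(Period 1)·Q(Period 1) = 7.77×89 + 1.36×243 = 691.53 + 330.48 = 1022.01
ΣP(Period 0)·Q(Period 1) = 6.70×89 + 1.18×243 = 596.3 + 286.74 = 883.04
Index = 1022.01 / 883.04 × 100 = 115.7377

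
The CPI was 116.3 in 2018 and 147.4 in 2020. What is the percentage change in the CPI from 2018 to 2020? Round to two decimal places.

Change = (147.4 − 116.3) / 116.3 × 100
       = 31.1 / 116.3 × 100 = 26.7412%

26.74%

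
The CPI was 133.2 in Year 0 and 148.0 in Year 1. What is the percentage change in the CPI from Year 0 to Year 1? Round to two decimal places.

11.11%

Change = (148.0 − 133.2) / 133.2 × 100
       = 14.8 / 133.2 × 100 = 11.1111%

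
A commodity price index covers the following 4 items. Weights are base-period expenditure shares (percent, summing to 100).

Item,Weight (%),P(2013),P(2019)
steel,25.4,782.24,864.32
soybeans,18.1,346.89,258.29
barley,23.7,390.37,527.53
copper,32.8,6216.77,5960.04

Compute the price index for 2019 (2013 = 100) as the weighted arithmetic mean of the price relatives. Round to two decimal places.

105.01

steel: 25.4 × (864.32/782.24) = 25.4 × 1.104929 = 28.0652
soybeans: 18.1 × (258.29/346.89) = 18.1 × 0.744588 = 13.4770
barley: 23.7 × (527.53/390.37) = 23.7 × 1.351359 = 32.0272
copper: 32.8 × (5960.04/6216.77) = 32.8 × 0.958704 = 31.4455
Index = Σ wᵢ·(p₁ᵢ/p₀ᵢ) = 28.0652 + 13.4770 + 32.0272 + 31.4455 = 105.0149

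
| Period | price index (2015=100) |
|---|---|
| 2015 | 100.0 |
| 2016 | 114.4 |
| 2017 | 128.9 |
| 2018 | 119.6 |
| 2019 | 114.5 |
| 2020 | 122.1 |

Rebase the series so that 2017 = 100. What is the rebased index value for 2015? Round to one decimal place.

Rebased(2015) = 100.0 / 128.9 × 100 = 77.5795

77.6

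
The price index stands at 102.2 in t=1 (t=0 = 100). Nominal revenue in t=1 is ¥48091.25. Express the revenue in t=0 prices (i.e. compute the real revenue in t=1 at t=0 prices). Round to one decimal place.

47056.0

Real = Nominal ÷ (Index/100) = 48091.25 ÷ (102.2/100)
     = 48091.25 ÷ 1.022 = 47056.0176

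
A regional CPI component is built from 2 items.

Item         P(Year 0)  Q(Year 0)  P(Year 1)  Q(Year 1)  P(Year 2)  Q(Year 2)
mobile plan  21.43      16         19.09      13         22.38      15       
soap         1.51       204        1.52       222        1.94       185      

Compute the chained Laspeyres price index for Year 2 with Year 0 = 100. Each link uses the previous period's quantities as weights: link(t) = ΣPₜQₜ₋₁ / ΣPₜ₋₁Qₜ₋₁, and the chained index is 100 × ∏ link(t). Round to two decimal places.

116.52

Link Year 0→Year 1:
ΣP(Year 1)Q(Year 0) = 19.09×16 + 1.52×204 = 305.44 + 310.08 = 615.52
ΣP(Year 0)Q(Year 0) = 21.43×16 + 1.51×204 = 342.88 + 308.04 = 650.92
link = 615.52/650.92 = 0.945615
Link Year 1→Year 2:
ΣP(Year 2)Q(Year 1) = 22.38×13 + 1.94×222 = 290.94 + 430.68 = 721.62
ΣP(Year 1)Q(Year 1) = 19.09×13 + 1.52×222 = 248.17 + 337.44 = 585.61
link = 721.62/585.61 = 1.232254
Chained index = 100 × 0.945615 × 1.232254 = 116.5238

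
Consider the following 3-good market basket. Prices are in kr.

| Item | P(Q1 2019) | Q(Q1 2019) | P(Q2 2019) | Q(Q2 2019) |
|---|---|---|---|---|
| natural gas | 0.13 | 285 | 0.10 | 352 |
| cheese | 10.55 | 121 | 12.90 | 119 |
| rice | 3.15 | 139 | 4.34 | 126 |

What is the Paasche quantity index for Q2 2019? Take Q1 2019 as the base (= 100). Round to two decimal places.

Paasche quantity index uses current-period prices as weights.
ΣP(Q2 2019)·Q(Q2 2019) = 0.10×352 + 12.90×119 + 4.34×126 = 35.2 + 1535.1 + 546.84 = 2117.14
ΣP(Q2 2019)·Q(Q1 2019) = 0.10×285 + 12.90×121 + 4.34×139 = 28.5 + 1560.9 + 603.26 = 2192.66
Index = 2117.14 / 2192.66 × 100 = 96.5558

96.56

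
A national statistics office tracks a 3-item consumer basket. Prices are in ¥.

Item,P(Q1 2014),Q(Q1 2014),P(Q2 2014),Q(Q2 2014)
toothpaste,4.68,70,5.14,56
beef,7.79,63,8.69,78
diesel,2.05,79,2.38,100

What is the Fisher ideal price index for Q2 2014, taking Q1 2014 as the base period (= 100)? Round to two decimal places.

Laspeyres component (base-period weights):
ΣP(Q2 2014)Q(Q1 2014) = 5.14×70 + 8.69×63 + 2.38×79 = 359.8 + 547.47 + 188.02 = 1095.29
ΣP(Q1 2014)Q(Q1 2014) = 4.68×70 + 7.79×63 + 2.05×79 = 327.6 + 490.77 + 161.95 = 980.32
L = 1095.29 / 980.32 × 100 = 111.7278
Paasche component (current-period weights):
ΣP(Q2 2014)Q(Q2 2014) = 5.14×56 + 8.69×78 + 2.38×100 = 287.84 + 677.82 + 238 = 1203.66
ΣP(Q1 2014)Q(Q2 2014) = 4.68×56 + 7.79×78 + 2.05×100 = 262.08 + 607.62 + 205 = 1074.7
P = 1203.66 / 1074.7 × 100 = 111.9996
Fisher = √(L × P) = √(111.7278 × 111.9996) = 111.8636

111.86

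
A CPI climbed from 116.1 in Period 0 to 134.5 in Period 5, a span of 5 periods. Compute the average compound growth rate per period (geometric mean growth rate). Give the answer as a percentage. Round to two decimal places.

2.99%

Growth factor = (134.5/116.1)^(1/5) = (1.158484)^(1/5) = 1.029860
Growth rate = 1.029860 − 1 = 0.029860 = 2.9860%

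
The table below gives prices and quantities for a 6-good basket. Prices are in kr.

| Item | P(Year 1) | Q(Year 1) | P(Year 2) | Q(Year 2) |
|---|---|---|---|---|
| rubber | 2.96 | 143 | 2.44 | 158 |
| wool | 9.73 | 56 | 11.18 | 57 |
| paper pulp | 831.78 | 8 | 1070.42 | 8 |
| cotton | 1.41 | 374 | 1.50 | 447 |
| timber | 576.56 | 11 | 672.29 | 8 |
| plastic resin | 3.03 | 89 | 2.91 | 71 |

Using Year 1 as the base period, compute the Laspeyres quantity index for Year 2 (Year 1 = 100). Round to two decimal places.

88.98

Laspeyres quantity index uses base-period prices as weights.
ΣP(Year 1)·Q(Year 2) = 2.96×158 + 9.73×57 + 831.78×8 + 1.41×447 + 576.56×8 + 3.03×71 = 467.68 + 554.61 + 6654.24 + 630.27 + 4612.48 + 215.13 = 13134.41
ΣP(Year 1)·Q(Year 1) = 2.96×143 + 9.73×56 + 831.78×8 + 1.41×374 + 576.56×11 + 3.03×89 = 423.28 + 544.88 + 6654.24 + 527.34 + 6342.16 + 269.67 = 14761.57
Index = 13134.41 / 14761.57 × 100 = 88.9771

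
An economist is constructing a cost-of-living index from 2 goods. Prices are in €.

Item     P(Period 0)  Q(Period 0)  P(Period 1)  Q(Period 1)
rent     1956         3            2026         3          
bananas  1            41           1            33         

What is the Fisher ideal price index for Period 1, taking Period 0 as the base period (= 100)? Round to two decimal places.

Laspeyres component (base-period weights):
ΣP(Period 1)Q(Period 0) = 2026×3 + 1×41 = 6078 + 41 = 6119
ΣP(Period 0)Q(Period 0) = 1956×3 + 1×41 = 5868 + 41 = 5909
L = 6119 / 5909 × 100 = 103.5539
Paasche component (current-period weights):
ΣP(Period 1)Q(Period 1) = 2026×3 + 1×33 = 6078 + 33 = 6111
ΣP(Period 0)Q(Period 1) = 1956×3 + 1×33 = 5868 + 33 = 5901
P = 6111 / 5901 × 100 = 103.5587
Fisher = √(L × P) = √(103.5539 × 103.5587) = 103.5563

103.56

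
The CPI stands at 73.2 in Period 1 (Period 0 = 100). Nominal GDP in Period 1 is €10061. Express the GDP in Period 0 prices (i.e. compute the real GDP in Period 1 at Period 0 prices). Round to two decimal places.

Real = Nominal ÷ (Index/100) = 10061 ÷ (73.2/100)
     = 10061 ÷ 0.732 = 13744.5355

13744.54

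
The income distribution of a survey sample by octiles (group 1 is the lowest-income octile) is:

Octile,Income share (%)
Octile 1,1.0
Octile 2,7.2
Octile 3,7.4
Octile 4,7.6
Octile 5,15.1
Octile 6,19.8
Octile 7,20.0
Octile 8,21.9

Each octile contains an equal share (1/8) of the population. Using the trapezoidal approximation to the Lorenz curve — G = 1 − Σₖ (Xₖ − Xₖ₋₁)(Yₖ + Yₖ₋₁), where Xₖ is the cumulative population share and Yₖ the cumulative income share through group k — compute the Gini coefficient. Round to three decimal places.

Cumulative income shares Yₖ: 0.0100, 0.0820, 0.1560, 0.2320, 0.3830, 0.5810, 0.7810, 1.0000
Σ (Xₖ−Xₖ₋₁)(Yₖ+Yₖ₋₁) = (1/8)(0.0100+0.0000) + (1/8)(0.0820+0.0100) + (1/8)(0.1560+0.0820) + (1/8)(0.2320+0.1560) + (1/8)(0.3830+0.2320) + (1/8)(0.5810+0.3830) + (1/8)(0.7810+0.5810) + (1/8)(1.0000+0.7810)
  = 0.0013 + 0.0115 + 0.0298 + 0.0485 + 0.0769 + 0.1205 + 0.1702 + 0.2226 = 0.6812
G = 1 − 0.6812 = 0.3188

0.319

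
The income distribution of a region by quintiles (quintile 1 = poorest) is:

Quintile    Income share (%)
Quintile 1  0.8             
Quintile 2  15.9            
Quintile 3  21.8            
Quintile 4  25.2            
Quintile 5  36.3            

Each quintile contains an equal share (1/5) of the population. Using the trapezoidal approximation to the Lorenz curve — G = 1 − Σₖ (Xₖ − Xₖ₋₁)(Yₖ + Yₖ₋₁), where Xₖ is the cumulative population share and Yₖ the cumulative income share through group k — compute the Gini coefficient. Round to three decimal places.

0.321

Cumulative income shares Yₖ: 0.0080, 0.1670, 0.3850, 0.6370, 1.0000
Σ (Xₖ−Xₖ₋₁)(Yₖ+Yₖ₋₁) = (1/5)(0.0080+0.0000) + (1/5)(0.1670+0.0080) + (1/5)(0.3850+0.1670) + (1/5)(0.6370+0.3850) + (1/5)(1.0000+0.6370)
  = 0.0016 + 0.0350 + 0.1104 + 0.2044 + 0.3274 = 0.6788
G = 1 − 0.6788 = 0.3212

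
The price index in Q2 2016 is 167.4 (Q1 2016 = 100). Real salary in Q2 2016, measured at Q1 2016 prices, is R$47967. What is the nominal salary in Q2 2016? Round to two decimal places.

80296.76

Nominal = Real × (Index/100) = 47967 × (167.4/100)
        = 47967 × 1.674 = 80296.7580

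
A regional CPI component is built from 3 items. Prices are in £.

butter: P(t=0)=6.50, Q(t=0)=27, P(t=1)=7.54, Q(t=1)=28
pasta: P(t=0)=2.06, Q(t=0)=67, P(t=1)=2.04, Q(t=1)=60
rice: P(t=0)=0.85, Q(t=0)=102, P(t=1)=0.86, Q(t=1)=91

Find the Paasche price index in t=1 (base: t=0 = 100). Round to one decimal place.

107.5

Paasche price index uses current-period quantities as weights.
ΣP(t=1)·Q(t=1) = 7.54×28 + 2.04×60 + 0.86×91 = 211.12 + 122.4 + 78.26 = 411.78
ΣP(t=0)·Q(t=1) = 6.50×28 + 2.06×60 + 0.85×91 = 182 + 123.6 + 77.35 = 382.95
Index = 411.78 / 382.95 × 100 = 107.5284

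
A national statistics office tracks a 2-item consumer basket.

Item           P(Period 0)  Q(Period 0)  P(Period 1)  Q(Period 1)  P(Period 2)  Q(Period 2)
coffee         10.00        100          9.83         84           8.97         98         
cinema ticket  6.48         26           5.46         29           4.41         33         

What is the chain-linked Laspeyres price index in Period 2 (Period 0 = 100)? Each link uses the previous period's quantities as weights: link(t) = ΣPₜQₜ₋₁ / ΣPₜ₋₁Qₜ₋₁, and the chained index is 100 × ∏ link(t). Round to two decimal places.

86.23

Link Period 0→Period 1:
ΣP(Period 1)Q(Period 0) = 9.83×100 + 5.46×26 = 983 + 141.96 = 1124.96
ΣP(Period 0)Q(Period 0) = 10.00×100 + 6.48×26 = 1000 + 168.48 = 1168.48
link = 1124.96/1168.48 = 0.962755
Link Period 1→Period 2:
ΣP(Period 2)Q(Period 1) = 8.97×84 + 4.41×29 = 753.48 + 127.89 = 881.37
ΣP(Period 1)Q(Period 1) = 9.83×84 + 5.46×29 = 825.72 + 158.34 = 984.06
link = 881.37/984.06 = 0.895647
Chained index = 100 × 0.962755 × 0.895647 = 86.2288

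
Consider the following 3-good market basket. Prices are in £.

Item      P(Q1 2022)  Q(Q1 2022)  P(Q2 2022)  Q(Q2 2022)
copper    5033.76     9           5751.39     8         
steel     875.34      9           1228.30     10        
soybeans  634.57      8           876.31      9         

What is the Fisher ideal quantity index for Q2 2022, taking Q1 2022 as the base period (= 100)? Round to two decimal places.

94.36

Laspeyres component (base-period weights):
ΣP(Q1 2022)Q(Q2 2022) = 5033.76×8 + 875.34×10 + 634.57×9 = 40270.08 + 8753.4 + 5711.13 = 54734.61
ΣP(Q1 2022)Q(Q1 2022) = 5033.76×9 + 875.34×9 + 634.57×8 = 45303.84 + 7878.06 + 5076.56 = 58258.46
L = 54734.61 / 58258.46 × 100 = 93.9514
Paasche component (current-period weights):
ΣP(Q2 2022)Q(Q2 2022) = 5751.39×8 + 1228.30×10 + 876.31×9 = 46011.12 + 12283 + 7886.79 = 66180.91
ΣP(Q2 2022)Q(Q1 2022) = 5751.39×9 + 1228.30×9 + 876.31×8 = 51762.51 + 11054.7 + 7010.48 = 69827.69
P = 66180.91 / 69827.69 × 100 = 94.7775
Fisher = √(L × P) = √(93.9514 × 94.7775) = 94.3635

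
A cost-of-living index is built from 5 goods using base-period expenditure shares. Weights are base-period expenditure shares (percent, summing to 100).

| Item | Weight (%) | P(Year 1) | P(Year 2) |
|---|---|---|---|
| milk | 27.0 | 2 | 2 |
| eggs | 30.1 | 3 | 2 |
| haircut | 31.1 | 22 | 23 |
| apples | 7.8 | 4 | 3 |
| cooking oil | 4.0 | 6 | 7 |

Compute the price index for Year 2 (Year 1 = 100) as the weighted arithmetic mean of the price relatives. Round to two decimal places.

milk: 27.0 × (2/2) = 27.0 × 1.000000 = 27.0000
eggs: 30.1 × (2/3) = 30.1 × 0.666667 = 20.0667
haircut: 31.1 × (23/22) = 31.1 × 1.045455 = 32.5136
apples: 7.8 × (3/4) = 7.8 × 0.750000 = 5.8500
cooking oil: 4.0 × (7/6) = 4.0 × 1.166667 = 4.6667
Index = Σ wᵢ·(p₁ᵢ/p₀ᵢ) = 27.0000 + 20.0667 + 32.5136 + 5.8500 + 4.6667 = 90.0970

90.10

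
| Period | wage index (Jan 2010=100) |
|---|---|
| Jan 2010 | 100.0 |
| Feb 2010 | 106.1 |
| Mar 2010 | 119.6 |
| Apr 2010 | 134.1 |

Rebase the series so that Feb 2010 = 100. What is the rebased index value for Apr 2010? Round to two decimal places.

Rebased(Apr 2010) = 134.1 / 106.1 × 100 = 126.3902

126.39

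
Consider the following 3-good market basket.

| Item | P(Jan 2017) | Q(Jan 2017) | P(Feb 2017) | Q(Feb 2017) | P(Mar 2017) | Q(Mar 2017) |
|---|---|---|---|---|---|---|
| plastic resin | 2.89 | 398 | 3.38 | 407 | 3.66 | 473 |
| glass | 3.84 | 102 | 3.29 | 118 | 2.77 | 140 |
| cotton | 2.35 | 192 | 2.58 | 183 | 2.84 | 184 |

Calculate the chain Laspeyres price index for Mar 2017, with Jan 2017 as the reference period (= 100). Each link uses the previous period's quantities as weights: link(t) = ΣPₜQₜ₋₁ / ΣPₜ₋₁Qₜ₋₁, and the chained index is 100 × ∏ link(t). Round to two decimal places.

114.08

Link Jan 2017→Feb 2017:
ΣP(Feb 2017)Q(Jan 2017) = 3.38×398 + 3.29×102 + 2.58×192 = 1345.24 + 335.58 + 495.36 = 2176.18
ΣP(Jan 2017)Q(Jan 2017) = 2.89×398 + 3.84×102 + 2.35×192 = 1150.22 + 391.68 + 451.2 = 1993.1
link = 2176.18/1993.1 = 1.091857
Link Feb 2017→Mar 2017:
ΣP(Mar 2017)Q(Feb 2017) = 3.66×407 + 2.77×118 + 2.84×183 = 1489.62 + 326.86 + 519.72 = 2336.2
ΣP(Feb 2017)Q(Feb 2017) = 3.38×407 + 3.29×118 + 2.58×183 = 1375.66 + 388.22 + 472.14 = 2236.02
link = 2336.2/2236.02 = 1.044803
Chained index = 100 × 1.091857 × 1.044803 = 114.0775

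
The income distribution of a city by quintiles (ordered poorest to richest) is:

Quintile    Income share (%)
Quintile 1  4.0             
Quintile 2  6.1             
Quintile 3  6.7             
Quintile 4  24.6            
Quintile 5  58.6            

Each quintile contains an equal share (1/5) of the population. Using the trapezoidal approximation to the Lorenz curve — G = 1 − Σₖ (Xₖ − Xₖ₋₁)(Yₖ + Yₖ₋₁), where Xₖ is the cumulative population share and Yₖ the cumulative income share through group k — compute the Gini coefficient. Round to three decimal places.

0.511

Cumulative income shares Yₖ: 0.0400, 0.1010, 0.1680, 0.4140, 1.0000
Σ (Xₖ−Xₖ₋₁)(Yₖ+Yₖ₋₁) = (1/5)(0.0400+0.0000) + (1/5)(0.1010+0.0400) + (1/5)(0.1680+0.1010) + (1/5)(0.4140+0.1680) + (1/5)(1.0000+0.4140)
  = 0.0080 + 0.0282 + 0.0538 + 0.1164 + 0.2828 = 0.4892
G = 1 − 0.4892 = 0.5108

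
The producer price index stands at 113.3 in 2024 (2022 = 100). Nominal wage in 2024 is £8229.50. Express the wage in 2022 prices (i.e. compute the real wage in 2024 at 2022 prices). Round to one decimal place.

7263.5

Real = Nominal ÷ (Index/100) = 8229.50 ÷ (113.3/100)
     = 8229.50 ÷ 1.133 = 7263.4598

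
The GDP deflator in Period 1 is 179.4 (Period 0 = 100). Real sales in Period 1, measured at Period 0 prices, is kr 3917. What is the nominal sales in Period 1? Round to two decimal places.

7027.10

Nominal = Real × (Index/100) = 3917 × (179.4/100)
        = 3917 × 1.794 = 7027.0980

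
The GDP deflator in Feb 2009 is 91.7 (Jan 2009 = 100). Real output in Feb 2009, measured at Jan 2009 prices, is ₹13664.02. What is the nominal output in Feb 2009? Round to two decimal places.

12529.91

Nominal = Real × (Index/100) = 13664.02 × (91.7/100)
        = 13664.02 × 0.917 = 12529.9063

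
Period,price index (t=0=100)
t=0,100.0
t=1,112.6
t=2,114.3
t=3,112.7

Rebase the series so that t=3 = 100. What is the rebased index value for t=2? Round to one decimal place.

Rebased(t=2) = 114.3 / 112.7 × 100 = 101.4197

101.4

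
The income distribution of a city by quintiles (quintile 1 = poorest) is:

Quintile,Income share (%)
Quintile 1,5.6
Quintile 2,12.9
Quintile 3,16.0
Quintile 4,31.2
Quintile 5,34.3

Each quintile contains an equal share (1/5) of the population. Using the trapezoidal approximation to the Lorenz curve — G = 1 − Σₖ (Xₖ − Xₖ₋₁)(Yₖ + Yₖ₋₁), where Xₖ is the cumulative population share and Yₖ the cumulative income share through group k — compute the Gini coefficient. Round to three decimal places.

Cumulative income shares Yₖ: 0.0560, 0.1850, 0.3450, 0.6570, 1.0000
Σ (Xₖ−Xₖ₋₁)(Yₖ+Yₖ₋₁) = (1/5)(0.0560+0.0000) + (1/5)(0.1850+0.0560) + (1/5)(0.3450+0.1850) + (1/5)(0.6570+0.3450) + (1/5)(1.0000+0.6570)
  = 0.0112 + 0.0482 + 0.1060 + 0.2004 + 0.3314 = 0.6972
G = 1 − 0.6972 = 0.3028

0.303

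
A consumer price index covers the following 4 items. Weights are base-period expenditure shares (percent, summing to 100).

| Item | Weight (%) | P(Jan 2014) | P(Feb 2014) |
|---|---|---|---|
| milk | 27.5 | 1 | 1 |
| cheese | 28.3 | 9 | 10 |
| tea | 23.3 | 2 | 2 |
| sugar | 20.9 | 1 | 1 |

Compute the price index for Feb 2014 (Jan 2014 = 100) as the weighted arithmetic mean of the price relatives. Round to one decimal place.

milk: 27.5 × (1/1) = 27.5 × 1.000000 = 27.5000
cheese: 28.3 × (10/9) = 28.3 × 1.111111 = 31.4444
tea: 23.3 × (2/2) = 23.3 × 1.000000 = 23.3000
sugar: 20.9 × (1/1) = 20.9 × 1.000000 = 20.9000
Index = Σ wᵢ·(p₁ᵢ/p₀ᵢ) = 27.5000 + 31.4444 + 23.3000 + 20.9000 = 103.1444

103.1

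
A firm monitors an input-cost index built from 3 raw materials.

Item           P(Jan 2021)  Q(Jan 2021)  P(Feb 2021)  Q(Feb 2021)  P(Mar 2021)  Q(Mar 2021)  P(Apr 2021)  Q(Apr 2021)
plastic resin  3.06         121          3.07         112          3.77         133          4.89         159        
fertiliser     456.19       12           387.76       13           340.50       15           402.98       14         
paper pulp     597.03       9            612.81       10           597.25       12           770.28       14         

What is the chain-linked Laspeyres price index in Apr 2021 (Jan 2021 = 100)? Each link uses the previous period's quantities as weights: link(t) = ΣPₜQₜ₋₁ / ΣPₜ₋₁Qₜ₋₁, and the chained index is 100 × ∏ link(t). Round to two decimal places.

110.17

Link Jan 2021→Feb 2021:
ΣP(Feb 2021)Q(Jan 2021) = 3.07×121 + 387.76×12 + 612.81×9 = 371.47 + 4653.12 + 5515.29 = 10539.88
ΣP(Jan 2021)Q(Jan 2021) = 3.06×121 + 456.19×12 + 597.03×9 = 370.26 + 5474.28 + 5373.27 = 11217.81
link = 10539.88/11217.81 = 0.939567
Link Feb 2021→Mar 2021:
ΣP(Mar 2021)Q(Feb 2021) = 3.77×112 + 340.50×13 + 597.25×10 = 422.24 + 4426.5 + 5972.5 = 10821.24
ΣP(Feb 2021)Q(Feb 2021) = 3.07×112 + 387.76×13 + 612.81×10 = 343.84 + 5040.88 + 6128.1 = 11512.82
link = 10821.24/11512.82 = 0.939930
Link Mar 2021→Apr 2021:
ΣP(Apr 2021)Q(Mar 2021) = 4.89×133 + 402.98×15 + 770.28×12 = 650.37 + 6044.7 + 9243.36 = 15938.43
ΣP(Mar 2021)Q(Mar 2021) = 3.77×133 + 340.50×15 + 597.25×12 = 501.41 + 5107.5 + 7167 = 12775.91
link = 15938.43/12775.91 = 1.247538
Chained index = 100 × 0.939567 × 0.939930 × 1.247538 = 110.1734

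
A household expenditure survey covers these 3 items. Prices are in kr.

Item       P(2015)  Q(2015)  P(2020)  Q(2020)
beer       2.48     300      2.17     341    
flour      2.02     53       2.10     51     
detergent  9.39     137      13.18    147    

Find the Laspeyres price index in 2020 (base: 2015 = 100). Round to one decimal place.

Laspeyres price index uses base-period quantities as weights.
ΣP(2020)·Q(2015) = 2.17×300 + 2.10×53 + 13.18×137 = 651 + 111.3 + 1805.66 = 2567.96
ΣP(2015)·Q(2015) = 2.48×300 + 2.02×53 + 9.39×137 = 744 + 107.06 + 1286.43 = 2137.49
Index = 2567.96 / 2137.49 × 100 = 120.1390

120.1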